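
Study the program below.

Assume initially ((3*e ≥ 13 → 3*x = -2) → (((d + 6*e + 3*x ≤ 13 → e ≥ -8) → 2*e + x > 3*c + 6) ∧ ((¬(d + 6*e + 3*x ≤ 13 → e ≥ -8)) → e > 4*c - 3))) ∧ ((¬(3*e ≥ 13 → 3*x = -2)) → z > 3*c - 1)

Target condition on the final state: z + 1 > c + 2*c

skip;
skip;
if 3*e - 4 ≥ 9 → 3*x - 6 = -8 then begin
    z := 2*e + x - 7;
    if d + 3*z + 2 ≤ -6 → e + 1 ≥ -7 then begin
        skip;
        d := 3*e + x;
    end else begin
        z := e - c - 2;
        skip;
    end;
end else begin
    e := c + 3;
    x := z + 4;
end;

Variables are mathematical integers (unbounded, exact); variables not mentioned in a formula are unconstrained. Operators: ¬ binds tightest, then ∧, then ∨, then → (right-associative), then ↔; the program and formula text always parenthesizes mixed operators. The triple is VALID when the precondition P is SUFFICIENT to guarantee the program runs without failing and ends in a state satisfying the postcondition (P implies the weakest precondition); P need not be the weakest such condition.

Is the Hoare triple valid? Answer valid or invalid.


Working backward. After the program, the postcondition z + 1 > c + 2*c must hold; in canonical form it is z > 3*c - 1.
Then branch requires ((d + 6*e + 3*x ≤ 13 → e ≥ -8) → 2*e + x > 3*c + 6) ∧ ((¬(d + 6*e + 3*x ≤ 13 → e ≥ -8)) → e > 4*c + 1); else branch requires z > 3*c - 1.
Before the if: ((3*e ≥ 13 → 3*x = -2) → (((d + 6*e + 3*x ≤ 13 → e ≥ -8) → 2*e + x > 3*c + 6) ∧ ((¬(d + 6*e + 3*x ≤ 13 → e ≥ -8)) → e > 4*c + 1))) ∧ ((¬(3*e ≥ 13 → 3*x = -2)) → z > 3*c - 1)
Before skip: ((3*e ≥ 13 → 3*x = -2) → (((d + 6*e + 3*x ≤ 13 → e ≥ -8) → 2*e + x > 3*c + 6) ∧ ((¬(d + 6*e + 3*x ≤ 13 → e ≥ -8)) → e > 4*c + 1))) ∧ ((¬(3*e ≥ 13 → 3*x = -2)) → z > 3*c - 1)
Before skip: ((3*e ≥ 13 → 3*x = -2) → (((d + 6*e + 3*x ≤ 13 → e ≥ -8) → 2*e + x > 3*c + 6) ∧ ((¬(d + 6*e + 3*x ≤ 13 → e ≥ -8)) → e > 4*c + 1))) ∧ ((¬(3*e ≥ 13 → 3*x = -2)) → z > 3*c - 1)
The weakest precondition is ((3*e ≥ 13 → 3*x = -2) → (((d + 6*e + 3*x ≤ 13 → e ≥ -8) → 2*e + x > 3*c + 6) ∧ ((¬(d + 6*e + 3*x ≤ 13 → e ≥ -8)) → e > 4*c + 1))) ∧ ((¬(3*e ≥ 13 → 3*x = -2)) → z > 3*c - 1).
Check whether ((3*e ≥ 13 → 3*x = -2) → (((d + 6*e + 3*x ≤ 13 → e ≥ -8) → 2*e + x > 3*c + 6) ∧ ((¬(d + 6*e + 3*x ≤ 13 → e ≥ -8)) → e > 4*c - 3))) ∧ ((¬(3*e ≥ 13 → 3*x = -2)) → z > 3*c - 1) implies it.
Countermodel: at the initial state c = -2, d = 73, e = -10, x = 0, z = 0, the precondition holds but the weakest precondition fails.
Answer: invalid


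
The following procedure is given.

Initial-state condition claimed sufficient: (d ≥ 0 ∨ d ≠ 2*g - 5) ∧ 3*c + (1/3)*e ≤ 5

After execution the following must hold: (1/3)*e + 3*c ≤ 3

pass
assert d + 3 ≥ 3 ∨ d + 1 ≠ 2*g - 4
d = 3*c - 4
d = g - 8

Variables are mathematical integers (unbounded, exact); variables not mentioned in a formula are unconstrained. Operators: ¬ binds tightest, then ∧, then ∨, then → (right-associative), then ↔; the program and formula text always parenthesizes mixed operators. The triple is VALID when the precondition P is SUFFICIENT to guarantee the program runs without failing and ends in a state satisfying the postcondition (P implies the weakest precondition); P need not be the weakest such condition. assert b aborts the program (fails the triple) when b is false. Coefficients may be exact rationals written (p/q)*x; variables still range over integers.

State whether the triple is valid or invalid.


Working backward. After the program, the postcondition (1/3)*e + 3*c ≤ 3 must hold; in canonical form it is 3*c + (1/3)*e ≤ 3.
Before d := g - 8: 3*c + (1/3)*e ≤ 3
Before d := 3*c - 4: 3*c + (1/3)*e ≤ 3
Before assert d + 3 ≥ 3 ∨ d + 1 ≠ 2*g - 4: (d ≥ 0 ∨ d ≠ 2*g - 5) ∧ 3*c + (1/3)*e ≤ 3
Before skip: (d ≥ 0 ∨ d ≠ 2*g - 5) ∧ 3*c + (1/3)*e ≤ 3
The weakest precondition is (d ≥ 0 ∨ d ≠ 2*g - 5) ∧ 3*c + (1/3)*e ≤ 3.
Check whether (d ≥ 0 ∨ d ≠ 2*g - 5) ∧ 3*c + (1/3)*e ≤ 5 implies it.
Countermodel: at the initial state c = 0, d = -6, e = 10, g = 0, the precondition holds but the weakest precondition fails.
Answer: invalid


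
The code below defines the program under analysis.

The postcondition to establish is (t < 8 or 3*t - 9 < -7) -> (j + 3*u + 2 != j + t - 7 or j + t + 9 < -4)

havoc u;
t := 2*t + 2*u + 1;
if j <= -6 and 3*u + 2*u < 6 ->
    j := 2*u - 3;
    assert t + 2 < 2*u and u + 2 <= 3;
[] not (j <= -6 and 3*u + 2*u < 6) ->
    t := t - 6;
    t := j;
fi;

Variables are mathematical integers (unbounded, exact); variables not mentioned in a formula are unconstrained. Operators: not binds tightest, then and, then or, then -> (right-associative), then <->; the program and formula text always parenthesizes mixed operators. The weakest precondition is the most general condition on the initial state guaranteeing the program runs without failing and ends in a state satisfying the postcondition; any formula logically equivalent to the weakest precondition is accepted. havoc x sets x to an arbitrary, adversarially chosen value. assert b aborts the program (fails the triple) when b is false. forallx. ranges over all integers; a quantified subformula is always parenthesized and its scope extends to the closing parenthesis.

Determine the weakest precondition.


Working backward. After the program, the postcondition (t < 8 or 3*t - 9 < -7) -> (j + 3*u + 2 != j + t - 7 or j + t + 9 < -4) must hold; in canonical form it is (t < 8 or 3*t < 2) -> (3*u != t - 9 or j + t < -13).
Then branch requires t < 2*u - 2 and u <= 1 and ((t < 8 or 3*t < 2) -> (3*u != t - 9 or t + 2*u < -10)); else branch requires (j < 8 or 3*j < 2) -> (3*u != j - 9 or 2*j < -13).
Before the if: ((j <= -6 and 5*u < 6) -> (t < 2*u - 2 and u <= 1 and ((t < 8 or 3*t < 2) -> (3*u != t - 9 or t + 2*u < -10)))) and ((not (j <= -6 and 5*u < 6)) -> ((j < 8 or 3*j < 2) -> (3*u != j - 9 or 2*j < -13)))
Before t := 2*t + 2*u + 1: ((j <= -6 and 5*u < 6) -> (2*t < -3 and u <= 1 and ((2*t + 2*u < 7 or 6*t + 6*u < -1) -> (u != 2*t - 8 or 2*t + 4*u < -11)))) and ((not (j <= -6 and 5*u < 6)) -> ((j < 8 or 3*j < 2) -> (3*u != j - 9 or 2*j < -13)))
Before havoc u: forall u_1. (((j <= -6 and 5*u_1 < 6) -> (2*t < -3 and u_1 <= 1 and ((2*t + 2*u_1 < 7 or 6*t + 6*u_1 < -1) -> (u_1 != 2*t - 8 or 2*t + 4*u_1 < -11)))) and ((not (j <= -6 and 5*u_1 < 6)) -> ((j < 8 or 3*j < 2) -> (3*u_1 != j - 9 or 2*j < -13))))
Answer: WP = forall u_1. (((j <= -6 and 5*u_1 < 6) -> (2*t < -3 and u_1 <= 1 and ((2*t + 2*u_1 < 7 or 6*t + 6*u_1 < -1) -> (u_1 != 2*t - 8 or 2*t + 4*u_1 < -11)))) and ((not (j <= -6 and 5*u_1 < 6)) -> ((j < 8 or 3*j < 2) -> (3*u_1 != j - 9 or 2*j < -13))))


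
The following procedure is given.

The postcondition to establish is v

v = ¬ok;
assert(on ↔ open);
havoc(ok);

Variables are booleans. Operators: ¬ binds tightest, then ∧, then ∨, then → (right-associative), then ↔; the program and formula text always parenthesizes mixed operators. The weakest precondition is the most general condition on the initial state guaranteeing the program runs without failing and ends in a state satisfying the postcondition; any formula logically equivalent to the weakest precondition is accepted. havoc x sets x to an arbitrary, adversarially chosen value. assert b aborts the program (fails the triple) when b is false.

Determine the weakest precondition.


Working backward. After the program, v must hold.
Before havoc ok: v
Before assert on ↔ open: (on ↔ open) ∧ v
Before v := ¬ok: (on ↔ open) ∧ (¬ok)
Answer: WP = (on ↔ open) ∧ (¬ok)


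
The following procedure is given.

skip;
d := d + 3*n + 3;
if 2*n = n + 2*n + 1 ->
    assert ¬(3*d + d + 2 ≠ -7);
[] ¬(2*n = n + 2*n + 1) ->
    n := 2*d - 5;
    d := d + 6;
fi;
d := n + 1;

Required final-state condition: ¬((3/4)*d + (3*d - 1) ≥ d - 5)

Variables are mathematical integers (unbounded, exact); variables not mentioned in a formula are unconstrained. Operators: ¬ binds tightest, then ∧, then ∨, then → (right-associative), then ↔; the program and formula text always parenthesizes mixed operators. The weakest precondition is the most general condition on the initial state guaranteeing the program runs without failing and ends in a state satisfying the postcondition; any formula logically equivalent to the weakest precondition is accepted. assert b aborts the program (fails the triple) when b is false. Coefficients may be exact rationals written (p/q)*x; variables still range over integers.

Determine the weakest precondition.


Working backward. After the program, the postcondition ¬((3/4)*d + (3*d - 1) ≥ d - 5) must hold; in canonical form it is ¬((11/4)*d ≥ -4).
Before d := n + 1: ¬((11/4)*n ≥ -27/4)
Then branch requires (¬(4*d ≠ -9)) ∧ (¬((11/4)*n ≥ -27/4)); else branch requires ¬((11/2)*d ≥ 7).
Before the if: (n = -1 → ((¬(4*d ≠ -9)) ∧ (¬((11/4)*n ≥ -27/4)))) ∧ ((¬(n = -1)) → (¬((11/2)*d ≥ 7)))
Before d := d + 3*n + 3: (n = -1 → ((¬(4*d + 12*n ≠ -21)) ∧ (¬((11/4)*n ≥ -27/4)))) ∧ ((¬(n = -1)) → (¬((11/2)*d + (33/2)*n ≥ -19/2)))
Before skip: (n = -1 → ((¬(4*d + 12*n ≠ -21)) ∧ (¬((11/4)*n ≥ -27/4)))) ∧ ((¬(n = -1)) → (¬((11/2)*d + (33/2)*n ≥ -19/2)))
Answer: WP = (n = -1 → ((¬(4*d + 12*n ≠ -21)) ∧ (¬((11/4)*n ≥ -27/4)))) ∧ ((¬(n = -1)) → (¬((11/2)*d + (33/2)*n ≥ -19/2)))


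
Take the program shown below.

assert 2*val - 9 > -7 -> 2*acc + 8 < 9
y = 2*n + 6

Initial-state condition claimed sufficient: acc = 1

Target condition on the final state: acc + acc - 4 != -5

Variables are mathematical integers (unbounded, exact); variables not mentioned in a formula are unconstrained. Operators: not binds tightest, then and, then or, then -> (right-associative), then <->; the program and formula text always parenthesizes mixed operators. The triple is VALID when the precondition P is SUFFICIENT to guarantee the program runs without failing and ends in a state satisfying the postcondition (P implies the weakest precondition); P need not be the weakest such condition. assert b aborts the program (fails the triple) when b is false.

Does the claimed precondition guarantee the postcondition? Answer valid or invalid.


Working backward. After the program, the postcondition acc + acc - 4 != -5 must hold; in canonical form it is 2*acc != -1.
Before y := 2*n + 6: 2*acc != -1
Before assert 2*val - 9 > -7 -> 2*acc + 8 < 9: (2*val > 2 -> 2*acc < 1) and 2*acc != -1
The weakest precondition is (2*val > 2 -> 2*acc < 1) and 2*acc != -1.
Check whether acc = 1 implies it.
Countermodel: at the initial state acc = 1, val = 2, the precondition holds but the weakest precondition fails.
Answer: invalid


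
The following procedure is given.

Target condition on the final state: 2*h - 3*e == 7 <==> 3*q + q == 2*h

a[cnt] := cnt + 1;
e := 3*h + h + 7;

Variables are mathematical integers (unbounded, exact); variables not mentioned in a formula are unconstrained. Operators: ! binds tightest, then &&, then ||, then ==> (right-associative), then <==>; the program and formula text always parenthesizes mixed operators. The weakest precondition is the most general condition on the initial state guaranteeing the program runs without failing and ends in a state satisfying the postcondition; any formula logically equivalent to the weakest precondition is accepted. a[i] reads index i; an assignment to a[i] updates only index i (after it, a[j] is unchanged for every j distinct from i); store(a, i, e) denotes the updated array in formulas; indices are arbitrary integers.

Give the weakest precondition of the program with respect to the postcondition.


Working backward. After the program, the postcondition 2*h - 3*e == 7 <==> 3*q + q == 2*h must hold; in canonical form it is 2*h == 3*e + 7 <==> 4*q == 2*h.
Before e := 3*h + h + 7: 10*h == -28 <==> 4*q == 2*h
Before a[cnt] := cnt + 1: 10*h == -28 <==> 4*q == 2*h
Answer: WP = 10*h == -28 <==> 4*q == 2*h


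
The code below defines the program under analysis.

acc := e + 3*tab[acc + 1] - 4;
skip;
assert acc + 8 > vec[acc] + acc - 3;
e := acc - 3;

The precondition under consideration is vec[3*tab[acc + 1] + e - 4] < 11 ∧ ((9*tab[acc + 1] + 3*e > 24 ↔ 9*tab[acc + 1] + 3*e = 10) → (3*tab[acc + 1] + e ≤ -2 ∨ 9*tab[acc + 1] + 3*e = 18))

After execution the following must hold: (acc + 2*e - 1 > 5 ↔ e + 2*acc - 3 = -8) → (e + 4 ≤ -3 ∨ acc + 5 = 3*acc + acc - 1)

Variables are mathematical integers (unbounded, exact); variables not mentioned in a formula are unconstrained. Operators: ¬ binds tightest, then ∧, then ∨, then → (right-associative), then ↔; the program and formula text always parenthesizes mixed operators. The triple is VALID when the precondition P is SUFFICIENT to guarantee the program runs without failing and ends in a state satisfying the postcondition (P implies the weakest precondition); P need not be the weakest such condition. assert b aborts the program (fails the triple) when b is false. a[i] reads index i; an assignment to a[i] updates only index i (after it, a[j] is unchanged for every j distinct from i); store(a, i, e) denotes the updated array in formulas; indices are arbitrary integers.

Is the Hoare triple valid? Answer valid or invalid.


Working backward. After the program, the postcondition (acc + 2*e - 1 > 5 ↔ e + 2*acc - 3 = -8) → (e + 4 ≤ -3 ∨ acc + 5 = 3*acc + acc - 1) must hold; in canonical form it is (acc + 2*e > 6 ↔ 2*acc + e = -5) → (e ≤ -7 ∨ 3*acc = 6).
Before e := acc - 3: (3*acc > 12 ↔ 3*acc = -2) → (acc ≤ -4 ∨ 3*acc = 6)
Before assert acc + 8 > vec[acc] + acc - 3: vec[acc] < 11 ∧ ((3*acc > 12 ↔ 3*acc = -2) → (acc ≤ -4 ∨ 3*acc = 6))
Before skip: vec[acc] < 11 ∧ ((3*acc > 12 ↔ 3*acc = -2) → (acc ≤ -4 ∨ 3*acc = 6))
Before acc := e + 3*tab[acc + 1] - 4: vec[3*tab[acc + 1] + e - 4] < 11 ∧ ((9*tab[acc + 1] + 3*e > 24 ↔ 9*tab[acc + 1] + 3*e = 10) → (3*tab[acc + 1] + e ≤ 0 ∨ 9*tab[acc + 1] + 3*e = 18))
The weakest precondition is vec[3*tab[acc + 1] + e - 4] < 11 ∧ ((9*tab[acc + 1] + 3*e > 24 ↔ 9*tab[acc + 1] + 3*e = 10) → (3*tab[acc + 1] + e ≤ 0 ∨ 9*tab[acc + 1] + 3*e = 18)).
Check whether vec[3*tab[acc + 1] + e - 4] < 11 ∧ ((9*tab[acc + 1] + 3*e > 24 ↔ 9*tab[acc + 1] + 3*e = 10) → (3*tab[acc + 1] + e ≤ -2 ∨ 9*tab[acc + 1] + 3*e = 18)) implies it.
Every state satisfying the precondition satisfies the weakest precondition: the implication holds.
Answer: valid


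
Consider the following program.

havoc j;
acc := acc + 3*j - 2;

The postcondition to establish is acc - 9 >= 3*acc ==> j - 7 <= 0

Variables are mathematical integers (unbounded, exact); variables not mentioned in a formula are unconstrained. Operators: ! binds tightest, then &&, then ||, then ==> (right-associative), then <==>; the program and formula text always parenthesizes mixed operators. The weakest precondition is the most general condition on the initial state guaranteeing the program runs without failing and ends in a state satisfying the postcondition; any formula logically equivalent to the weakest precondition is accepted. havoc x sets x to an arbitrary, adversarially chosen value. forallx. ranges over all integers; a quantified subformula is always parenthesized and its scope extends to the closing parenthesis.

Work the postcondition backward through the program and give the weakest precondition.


Working backward. After the program, the postcondition acc - 9 >= 3*acc ==> j - 7 <= 0 must hold; in canonical form it is 2*acc <= -9 ==> j <= 7.
Before acc := acc + 3*j - 2: 2*acc + 6*j <= -5 ==> j <= 7
Before havoc j: forall j_1. (2*acc + 6*j_1 <= -5 ==> j_1 <= 7)
Answer: WP = forall j_1. (2*acc + 6*j_1 <= -5 ==> j_1 <= 7)


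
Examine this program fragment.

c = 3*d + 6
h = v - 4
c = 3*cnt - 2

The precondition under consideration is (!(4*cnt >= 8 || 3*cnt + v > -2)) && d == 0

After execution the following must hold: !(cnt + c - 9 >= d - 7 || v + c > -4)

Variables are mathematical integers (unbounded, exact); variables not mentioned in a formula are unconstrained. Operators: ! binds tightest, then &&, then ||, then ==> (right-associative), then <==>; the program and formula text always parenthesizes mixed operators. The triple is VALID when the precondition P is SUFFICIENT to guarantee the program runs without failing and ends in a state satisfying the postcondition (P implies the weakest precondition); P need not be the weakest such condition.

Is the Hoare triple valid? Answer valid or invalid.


Working backward. After the program, the postcondition !(cnt + c - 9 >= d - 7 || v + c > -4) must hold; in canonical form it is !(c + cnt >= d + 2 || c + v > -4).
Before c := 3*cnt - 2: !(4*cnt >= d + 4 || 3*cnt + v > -2)
Before h := v - 4: !(4*cnt >= d + 4 || 3*cnt + v > -2)
Before c := 3*d + 6: !(4*cnt >= d + 4 || 3*cnt + v > -2)
The weakest precondition is !(4*cnt >= d + 4 || 3*cnt + v > -2).
Check whether (!(4*cnt >= 8 || 3*cnt + v > -2)) && d == 0 implies it.
Countermodel: at the initial state cnt = 1, d = 0, v = -5, the precondition holds but the weakest precondition fails.
Answer: invalid


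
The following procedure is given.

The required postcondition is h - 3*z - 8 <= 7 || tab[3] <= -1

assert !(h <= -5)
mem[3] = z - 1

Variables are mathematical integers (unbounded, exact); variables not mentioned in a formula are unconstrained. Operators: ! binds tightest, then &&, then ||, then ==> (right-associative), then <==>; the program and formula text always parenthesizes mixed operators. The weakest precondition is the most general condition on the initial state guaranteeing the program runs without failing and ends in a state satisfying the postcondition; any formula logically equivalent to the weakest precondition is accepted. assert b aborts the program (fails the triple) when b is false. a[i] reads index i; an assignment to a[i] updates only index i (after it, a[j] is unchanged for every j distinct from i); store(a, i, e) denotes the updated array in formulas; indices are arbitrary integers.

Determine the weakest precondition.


Working backward. After the program, the postcondition h - 3*z - 8 <= 7 || tab[3] <= -1 must hold; in canonical form it is h <= 3*z + 15 || tab[3] <= -1.
Before mem[3] := z - 1: h <= 3*z + 15 || tab[3] <= -1
Before assert !(h <= -5): (!(h <= -5)) && (h <= 3*z + 15 || tab[3] <= -1)
Answer: WP = (!(h <= -5)) && (h <= 3*z + 15 || tab[3] <= -1)


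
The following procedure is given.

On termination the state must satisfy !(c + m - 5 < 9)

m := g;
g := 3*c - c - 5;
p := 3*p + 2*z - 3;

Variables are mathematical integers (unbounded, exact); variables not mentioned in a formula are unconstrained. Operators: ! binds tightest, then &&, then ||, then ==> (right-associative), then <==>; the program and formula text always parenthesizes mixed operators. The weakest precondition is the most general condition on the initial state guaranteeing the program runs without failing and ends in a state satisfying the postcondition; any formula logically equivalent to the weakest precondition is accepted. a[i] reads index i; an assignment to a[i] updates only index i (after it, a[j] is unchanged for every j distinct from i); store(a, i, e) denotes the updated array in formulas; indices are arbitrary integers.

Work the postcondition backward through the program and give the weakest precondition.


Working backward. After the program, the postcondition !(c + m - 5 < 9) must hold; in canonical form it is !(c + m < 14).
Before p := 3*p + 2*z - 3: !(c + m < 14)
Before g := 3*c - c - 5: !(c + m < 14)
Before m := g: !(c + g < 14)
Answer: WP = !(c + g < 14)


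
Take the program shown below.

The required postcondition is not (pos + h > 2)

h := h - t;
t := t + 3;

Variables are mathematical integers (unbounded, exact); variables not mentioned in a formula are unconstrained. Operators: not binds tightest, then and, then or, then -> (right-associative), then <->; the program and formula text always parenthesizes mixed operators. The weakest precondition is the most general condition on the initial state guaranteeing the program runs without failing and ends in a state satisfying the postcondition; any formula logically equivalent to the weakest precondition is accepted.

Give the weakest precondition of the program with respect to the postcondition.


Working backward. After the program, the postcondition not (pos + h > 2) must hold; in canonical form it is not (h + pos > 2).
Before t := t + 3: not (h + pos > 2)
Before h := h - t: not (h + pos > t + 2)
Answer: WP = not (h + pos > t + 2)


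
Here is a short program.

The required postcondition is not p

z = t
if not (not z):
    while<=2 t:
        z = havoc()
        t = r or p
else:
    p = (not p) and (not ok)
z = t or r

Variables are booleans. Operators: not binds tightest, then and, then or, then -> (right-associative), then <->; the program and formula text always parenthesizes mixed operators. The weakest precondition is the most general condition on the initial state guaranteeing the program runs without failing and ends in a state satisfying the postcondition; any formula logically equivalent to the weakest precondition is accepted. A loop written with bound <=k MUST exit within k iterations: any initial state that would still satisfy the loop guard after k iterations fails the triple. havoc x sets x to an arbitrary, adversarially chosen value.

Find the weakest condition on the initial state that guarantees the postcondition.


Working backward. After the program, not p must hold.
Before z := t or r: not p
Then branch requires (t -> (((r or p) -> ((not (r or p)) and (not p))) and ((not (r or p)) -> (not p)))) and ((not t) -> (not p)); else branch requires not ((not p) and (not ok)).
Before the if: (z -> ((t -> (((r or p) -> ((not (r or p)) and (not p))) and ((not (r or p)) -> (not p)))) and ((not t) -> (not p)))) and ((not z) -> (not ((not p) and (not ok))))
Before z := t: (t -> ((t -> (((r or p) -> ((not (r or p)) and (not p))) and ((not (r or p)) -> (not p)))) and ((not t) -> (not p)))) and ((not t) -> (not ((not p) and (not ok))))
Answer: WP = (t -> ((t -> (((r or p) -> ((not (r or p)) and (not p))) and ((not (r or p)) -> (not p)))) and ((not t) -> (not p)))) and ((not t) -> (not ((not p) and (not ok))))


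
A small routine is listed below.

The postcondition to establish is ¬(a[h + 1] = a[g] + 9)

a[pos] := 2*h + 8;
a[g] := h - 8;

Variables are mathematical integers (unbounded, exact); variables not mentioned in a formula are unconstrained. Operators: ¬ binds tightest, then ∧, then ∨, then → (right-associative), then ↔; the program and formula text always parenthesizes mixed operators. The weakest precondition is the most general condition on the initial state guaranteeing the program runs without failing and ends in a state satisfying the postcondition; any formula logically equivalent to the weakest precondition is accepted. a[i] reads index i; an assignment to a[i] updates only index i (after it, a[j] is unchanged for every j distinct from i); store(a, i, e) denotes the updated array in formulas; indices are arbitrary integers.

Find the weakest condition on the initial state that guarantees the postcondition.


Working backward. After the program, ¬(a[h + 1] = a[g] + 9) must hold.
Before a[g] := h - 8: ¬(store(a, g, h - 8)[h + 1] = store(a, g, h - 8)[g] + 9)
Before a[pos] := 2*h + 8: ¬(store(store(a, pos, 2*h + 8), g, h - 8)[h + 1] = store(store(a, pos, 2*h + 8), g, h - 8)[g] + 9)
Answer: WP = ¬(store(store(a, pos, 2*h + 8), g, h - 8)[h + 1] = store(store(a, pos, 2*h + 8), g, h - 8)[g] + 9)


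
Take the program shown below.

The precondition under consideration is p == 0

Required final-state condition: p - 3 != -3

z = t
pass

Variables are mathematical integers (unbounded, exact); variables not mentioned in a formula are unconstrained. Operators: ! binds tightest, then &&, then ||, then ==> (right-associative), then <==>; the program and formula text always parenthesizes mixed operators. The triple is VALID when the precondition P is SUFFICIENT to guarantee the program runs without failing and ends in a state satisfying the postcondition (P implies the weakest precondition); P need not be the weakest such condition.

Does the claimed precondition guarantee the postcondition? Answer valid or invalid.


Working backward. After the program, the postcondition p - 3 != -3 must hold; in canonical form it is p != 0.
Before skip: p != 0
Before z := t: p != 0
The weakest precondition is p != 0.
Check whether p == 0 implies it.
Countermodel: at the initial state p = 0, the precondition holds but the weakest precondition fails.
Answer: invalid


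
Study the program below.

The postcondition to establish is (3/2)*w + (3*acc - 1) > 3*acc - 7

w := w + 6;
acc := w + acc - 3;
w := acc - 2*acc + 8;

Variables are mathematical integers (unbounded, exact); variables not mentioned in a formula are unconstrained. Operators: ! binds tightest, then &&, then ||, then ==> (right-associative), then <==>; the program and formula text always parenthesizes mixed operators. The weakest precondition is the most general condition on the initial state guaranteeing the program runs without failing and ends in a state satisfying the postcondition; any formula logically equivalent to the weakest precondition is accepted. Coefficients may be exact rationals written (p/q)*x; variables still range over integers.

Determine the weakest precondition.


Working backward. After the program, the postcondition (3/2)*w + (3*acc - 1) > 3*acc - 7 must hold; in canonical form it is (3/2)*w > -6.
Before w := acc - 2*acc + 8: (3/2)*acc < 18
Before acc := w + acc - 3: (3/2)*acc + (3/2)*w < 45/2
Before w := w + 6: (3/2)*acc + (3/2)*w < 27/2
Answer: WP = (3/2)*acc + (3/2)*w < 27/2


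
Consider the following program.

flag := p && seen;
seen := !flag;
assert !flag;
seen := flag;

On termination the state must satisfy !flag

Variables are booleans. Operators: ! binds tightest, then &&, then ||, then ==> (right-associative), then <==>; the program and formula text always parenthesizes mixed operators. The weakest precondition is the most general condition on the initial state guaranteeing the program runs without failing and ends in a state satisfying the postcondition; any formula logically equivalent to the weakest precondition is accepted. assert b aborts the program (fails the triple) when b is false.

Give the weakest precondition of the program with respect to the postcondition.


Working backward. After the program, !flag must hold.
Before seen := flag: !flag
Before assert !flag: !flag
Before seen := !flag: !flag
Before flag := p && seen: !(p && seen)
Answer: WP = !(p && seen)


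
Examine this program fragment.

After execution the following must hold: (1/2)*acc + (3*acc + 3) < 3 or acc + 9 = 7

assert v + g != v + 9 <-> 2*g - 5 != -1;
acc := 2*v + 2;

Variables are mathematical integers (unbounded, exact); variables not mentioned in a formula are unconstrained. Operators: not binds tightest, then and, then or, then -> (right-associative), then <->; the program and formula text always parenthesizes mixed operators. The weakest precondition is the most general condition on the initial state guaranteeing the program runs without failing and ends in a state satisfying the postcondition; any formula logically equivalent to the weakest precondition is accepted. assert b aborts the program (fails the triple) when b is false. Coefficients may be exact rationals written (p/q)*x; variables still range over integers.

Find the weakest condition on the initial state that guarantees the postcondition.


Working backward. After the program, the postcondition (1/2)*acc + (3*acc + 3) < 3 or acc + 9 = 7 must hold; in canonical form it is (7/2)*acc < 0 or acc = -2.
Before acc := 2*v + 2: 7*v < -7 or 2*v = -4
Before assert v + g != v + 9 <-> 2*g - 5 != -1: (g != 9 <-> 2*g != 4) and (7*v < -7 or 2*v = -4)
Answer: WP = (g != 9 <-> 2*g != 4) and (7*v < -7 or 2*v = -4)


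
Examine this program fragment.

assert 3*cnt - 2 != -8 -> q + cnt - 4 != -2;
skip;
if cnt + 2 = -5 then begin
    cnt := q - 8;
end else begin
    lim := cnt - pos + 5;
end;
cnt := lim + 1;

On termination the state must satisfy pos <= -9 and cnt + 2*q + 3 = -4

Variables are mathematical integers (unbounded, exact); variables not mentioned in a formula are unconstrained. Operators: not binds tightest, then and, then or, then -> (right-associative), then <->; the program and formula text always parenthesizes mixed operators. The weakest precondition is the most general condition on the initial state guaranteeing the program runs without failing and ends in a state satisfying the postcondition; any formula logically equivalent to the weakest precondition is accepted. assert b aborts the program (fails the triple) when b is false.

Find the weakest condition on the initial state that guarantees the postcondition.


Working backward. After the program, the postcondition pos <= -9 and cnt + 2*q + 3 = -4 must hold; in canonical form it is pos <= -9 and cnt + 2*q = -7.
Before cnt := lim + 1: pos <= -9 and lim + 2*q = -8
Then branch requires pos <= -9 and lim + 2*q = -8; else branch requires pos <= -9 and cnt + 2*q = pos - 13.
Before the if: (cnt = -7 -> (pos <= -9 and lim + 2*q = -8)) and ((not (cnt = -7)) -> (pos <= -9 and cnt + 2*q = pos - 13))
Before skip: (cnt = -7 -> (pos <= -9 and lim + 2*q = -8)) and ((not (cnt = -7)) -> (pos <= -9 and cnt + 2*q = pos - 13))
Before assert 3*cnt - 2 != -8 -> q + cnt - 4 != -2: (3*cnt != -6 -> cnt + q != 2) and (cnt = -7 -> (pos <= -9 and lim + 2*q = -8)) and ((not (cnt = -7)) -> (pos <= -9 and cnt + 2*q = pos - 13))
Answer: WP = (3*cnt != -6 -> cnt + q != 2) and (cnt = -7 -> (pos <= -9 and lim + 2*q = -8)) and ((not (cnt = -7)) -> (pos <= -9 and cnt + 2*q = pos - 13))


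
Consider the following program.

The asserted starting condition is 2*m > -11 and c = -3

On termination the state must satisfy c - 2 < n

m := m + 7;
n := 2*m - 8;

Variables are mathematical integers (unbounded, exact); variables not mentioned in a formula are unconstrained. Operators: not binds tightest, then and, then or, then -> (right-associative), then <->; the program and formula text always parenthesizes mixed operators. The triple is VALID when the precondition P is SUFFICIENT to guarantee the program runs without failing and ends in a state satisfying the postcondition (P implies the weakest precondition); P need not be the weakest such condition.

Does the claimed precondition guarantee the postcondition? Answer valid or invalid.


Working backward. After the program, the postcondition c - 2 < n must hold; in canonical form it is c < n + 2.
Before n := 2*m - 8: c < 2*m - 6
Before m := m + 7: c < 2*m + 8
The weakest precondition is c < 2*m + 8.
Check whether 2*m > -11 and c = -3 implies it.
Every state satisfying the precondition satisfies the weakest precondition: the implication holds.
Answer: valid


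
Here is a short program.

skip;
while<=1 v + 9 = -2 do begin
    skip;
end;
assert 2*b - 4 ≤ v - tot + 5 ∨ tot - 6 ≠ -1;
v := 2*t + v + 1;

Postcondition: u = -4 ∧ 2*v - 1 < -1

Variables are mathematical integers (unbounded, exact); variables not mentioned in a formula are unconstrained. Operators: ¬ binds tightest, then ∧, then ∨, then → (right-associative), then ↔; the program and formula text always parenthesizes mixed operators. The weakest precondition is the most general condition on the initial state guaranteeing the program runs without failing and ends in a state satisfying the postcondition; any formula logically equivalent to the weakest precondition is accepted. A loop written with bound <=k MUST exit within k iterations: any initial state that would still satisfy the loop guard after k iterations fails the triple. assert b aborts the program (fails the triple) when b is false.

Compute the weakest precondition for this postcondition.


Working backward. After the program, the postcondition u = -4 ∧ 2*v - 1 < -1 must hold; in canonical form it is u = -4 ∧ 2*v < 0.
Before v := 2*t + v + 1: u = -4 ∧ 4*t + 2*v < -2
Before assert 2*b - 4 ≤ v - tot + 5 ∨ tot - 6 ≠ -1: (2*b + tot ≤ v + 9 ∨ tot ≠ 5) ∧ u = -4 ∧ 4*t + 2*v < -2
Before the loop (bound <=1), unroll the exhaustion recursion (WP_0 = exit-now case; WP_j = one more guarded iteration, up to j = 1):
  WP_0: (¬(v = -11)) ∧ (2*b + tot ≤ v + 9 ∨ tot ≠ 5) ∧ u = -4 ∧ 4*t + 2*v < -2
  WP_1: (v = -11 → ((¬(v = -11)) ∧ (2*b + tot ≤ v + 9 ∨ tot ≠ 5) ∧ u = -4 ∧ 4*t + 2*v < -2)) ∧ ((¬(v = -11)) → ((2*b + tot ≤ v + 9 ∨ tot ≠ 5) ∧ u = -4 ∧ 4*t + 2*v < -2))
So before the loop: (v = -11 → ((¬(v = -11)) ∧ (2*b + tot ≤ v + 9 ∨ tot ≠ 5) ∧ u = -4 ∧ 4*t + 2*v < -2)) ∧ ((¬(v = -11)) → ((2*b + tot ≤ v + 9 ∨ tot ≠ 5) ∧ u = -4 ∧ 4*t + 2*v < -2))
Before skip: (v = -11 → ((¬(v = -11)) ∧ (2*b + tot ≤ v + 9 ∨ tot ≠ 5) ∧ u = -4 ∧ 4*t + 2*v < -2)) ∧ ((¬(v = -11)) → ((2*b + tot ≤ v + 9 ∨ tot ≠ 5) ∧ u = -4 ∧ 4*t + 2*v < -2))
Answer: WP = (v = -11 → ((¬(v = -11)) ∧ (2*b + tot ≤ v + 9 ∨ tot ≠ 5) ∧ u = -4 ∧ 4*t + 2*v < -2)) ∧ ((¬(v = -11)) → ((2*b + tot ≤ v + 9 ∨ tot ≠ 5) ∧ u = -4 ∧ 4*t + 2*v < -2))


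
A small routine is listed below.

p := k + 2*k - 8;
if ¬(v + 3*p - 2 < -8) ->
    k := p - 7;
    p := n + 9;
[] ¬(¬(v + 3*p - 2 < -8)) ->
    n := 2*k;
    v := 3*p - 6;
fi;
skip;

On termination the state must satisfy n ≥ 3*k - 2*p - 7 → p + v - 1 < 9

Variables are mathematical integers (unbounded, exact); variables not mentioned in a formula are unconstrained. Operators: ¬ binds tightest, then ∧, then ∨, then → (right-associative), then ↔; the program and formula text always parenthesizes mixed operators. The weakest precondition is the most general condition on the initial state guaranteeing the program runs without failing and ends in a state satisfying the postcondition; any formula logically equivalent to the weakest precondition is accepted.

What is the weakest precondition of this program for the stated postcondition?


Working backward. After the program, the postcondition n ≥ 3*k - 2*p - 7 → p + v - 1 < 9 must hold; in canonical form it is n + 2*p ≥ 3*k - 7 → p + v < 10.
Before skip: n + 2*p ≥ 3*k - 7 → p + v < 10
Then branch requires 3*n ≥ 3*p - 46 → n + v < 1; else branch requires 2*p ≥ k - 7 → 4*p < 16.
Before the if: ((¬(3*p + v < -6)) → (3*n ≥ 3*p - 46 → n + v < 1)) ∧ (3*p + v < -6 → (2*p ≥ k - 7 → 4*p < 16))
Before p := k + 2*k - 8: ((¬(9*k + v < 18)) → (3*n ≥ 9*k - 70 → n + v < 1)) ∧ (9*k + v < 18 → (5*k ≥ 9 → 12*k < 48))
Answer: WP = ((¬(9*k + v < 18)) → (3*n ≥ 9*k - 70 → n + v < 1)) ∧ (9*k + v < 18 → (5*k ≥ 9 → 12*k < 48))


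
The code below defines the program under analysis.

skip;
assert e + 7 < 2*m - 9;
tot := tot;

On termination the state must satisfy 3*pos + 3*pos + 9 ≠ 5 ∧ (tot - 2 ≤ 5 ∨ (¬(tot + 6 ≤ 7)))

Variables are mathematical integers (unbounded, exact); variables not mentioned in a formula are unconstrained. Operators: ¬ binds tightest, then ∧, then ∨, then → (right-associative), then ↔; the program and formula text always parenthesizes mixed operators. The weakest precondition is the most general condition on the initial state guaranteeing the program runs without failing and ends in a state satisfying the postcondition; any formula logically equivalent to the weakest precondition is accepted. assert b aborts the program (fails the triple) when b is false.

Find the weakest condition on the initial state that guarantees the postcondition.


Working backward. After the program, the postcondition 3*pos + 3*pos + 9 ≠ 5 ∧ (tot - 2 ≤ 5 ∨ (¬(tot + 6 ≤ 7))) must hold; in canonical form it is 6*pos ≠ -4 ∧ (tot ≤ 7 ∨ (¬(tot ≤ 1))).
Before tot := tot: 6*pos ≠ -4 ∧ (tot ≤ 7 ∨ (¬(tot ≤ 1)))
Before assert e + 7 < 2*m - 9: e < 2*m - 16 ∧ 6*pos ≠ -4 ∧ (tot ≤ 7 ∨ (¬(tot ≤ 1)))
Before skip: e < 2*m - 16 ∧ 6*pos ≠ -4 ∧ (tot ≤ 7 ∨ (¬(tot ≤ 1)))
Answer: WP = e < 2*m - 16 ∧ 6*pos ≠ -4 ∧ (tot ≤ 7 ∨ (¬(tot ≤ 1)))


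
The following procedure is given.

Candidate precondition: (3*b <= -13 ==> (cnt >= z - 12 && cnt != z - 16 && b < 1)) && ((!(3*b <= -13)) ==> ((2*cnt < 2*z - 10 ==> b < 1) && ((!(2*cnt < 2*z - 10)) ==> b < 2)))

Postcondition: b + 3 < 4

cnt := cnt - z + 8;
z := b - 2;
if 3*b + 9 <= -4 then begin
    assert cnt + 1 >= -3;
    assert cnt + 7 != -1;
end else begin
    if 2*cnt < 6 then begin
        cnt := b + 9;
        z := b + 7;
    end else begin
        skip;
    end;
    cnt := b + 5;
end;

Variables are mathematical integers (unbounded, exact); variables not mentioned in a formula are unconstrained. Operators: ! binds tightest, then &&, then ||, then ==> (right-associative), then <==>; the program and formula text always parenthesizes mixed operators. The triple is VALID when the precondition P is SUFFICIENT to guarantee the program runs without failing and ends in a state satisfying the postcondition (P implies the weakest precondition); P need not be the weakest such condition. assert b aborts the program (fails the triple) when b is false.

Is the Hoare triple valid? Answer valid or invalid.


Working backward. After the program, the postcondition b + 3 < 4 must hold; in canonical form it is b < 1.
Then branch requires cnt >= -4 && cnt != -8 && b < 1; else branch requires (2*cnt < 6 ==> b < 1) && ((!(2*cnt < 6)) ==> b < 1).
Before the if: (3*b <= -13 ==> (cnt >= -4 && cnt != -8 && b < 1)) && ((!(3*b <= -13)) ==> ((2*cnt < 6 ==> b < 1) && ((!(2*cnt < 6)) ==> b < 1)))
Before z := b - 2: (3*b <= -13 ==> (cnt >= -4 && cnt != -8 && b < 1)) && ((!(3*b <= -13)) ==> ((2*cnt < 6 ==> b < 1) && ((!(2*cnt < 6)) ==> b < 1)))
Before cnt := cnt - z + 8: (3*b <= -13 ==> (cnt >= z - 12 && cnt != z - 16 && b < 1)) && ((!(3*b <= -13)) ==> ((2*cnt < 2*z - 10 ==> b < 1) && ((!(2*cnt < 2*z - 10)) ==> b < 1)))
The weakest precondition is (3*b <= -13 ==> (cnt >= z - 12 && cnt != z - 16 && b < 1)) && ((!(3*b <= -13)) ==> ((2*cnt < 2*z - 10 ==> b < 1) && ((!(2*cnt < 2*z - 10)) ==> b < 1))).
Check whether (3*b <= -13 ==> (cnt >= z - 12 && cnt != z - 16 && b < 1)) && ((!(3*b <= -13)) ==> ((2*cnt < 2*z - 10 ==> b < 1) && ((!(2*cnt < 2*z - 10)) ==> b < 2))) implies it.
Countermodel: at the initial state b = 1, cnt = 0, z = 0, the precondition holds but the weakest precondition fails.
Answer: invalid


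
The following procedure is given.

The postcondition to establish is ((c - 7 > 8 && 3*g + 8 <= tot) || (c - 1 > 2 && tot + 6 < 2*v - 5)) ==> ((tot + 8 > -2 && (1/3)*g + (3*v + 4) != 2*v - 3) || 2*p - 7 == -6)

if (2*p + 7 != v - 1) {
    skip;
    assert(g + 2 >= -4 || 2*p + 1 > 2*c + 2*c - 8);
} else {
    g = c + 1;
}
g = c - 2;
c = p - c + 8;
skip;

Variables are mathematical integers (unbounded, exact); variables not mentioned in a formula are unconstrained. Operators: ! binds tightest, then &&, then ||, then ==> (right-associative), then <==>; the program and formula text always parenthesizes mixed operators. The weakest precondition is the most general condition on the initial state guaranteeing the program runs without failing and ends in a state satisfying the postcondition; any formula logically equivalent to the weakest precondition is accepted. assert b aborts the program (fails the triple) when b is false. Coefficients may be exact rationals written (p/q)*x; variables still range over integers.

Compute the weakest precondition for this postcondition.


Working backward. After the program, the postcondition ((c - 7 > 8 && 3*g + 8 <= tot) || (c - 1 > 2 && tot + 6 < 2*v - 5)) ==> ((tot + 8 > -2 && (1/3)*g + (3*v + 4) != 2*v - 3) || 2*p - 7 == -6) must hold; in canonical form it is ((c > 15 && 3*g <= tot - 8) || (c > 3 && tot < 2*v - 11)) ==> ((tot > -10 && (1/3)*g + v != -7) || 2*p == 1).
Before skip: ((c > 15 && 3*g <= tot - 8) || (c > 3 && tot < 2*v - 11)) ==> ((tot > -10 && (1/3)*g + v != -7) || 2*p == 1)
Before c := p - c + 8: ((p > c + 7 && 3*g <= tot - 8) || (p > c - 5 && tot < 2*v - 11)) ==> ((tot > -10 && (1/3)*g + v != -7) || 2*p == 1)
Before g := c - 2: ((p > c + 7 && 3*c <= tot - 2) || (p > c - 5 && tot < 2*v - 11)) ==> ((tot > -10 && (1/3)*c + v != -19/3) || 2*p == 1)
Then branch requires (g >= -6 || 2*p > 4*c - 9) && (((p > c + 7 && 3*c <= tot - 2) || (p > c - 5 && tot < 2*v - 11)) ==> ((tot > -10 && (1/3)*c + v != -19/3) || 2*p == 1)); else branch requires ((p > c + 7 && 3*c <= tot - 2) || (p > c - 5 && tot < 2*v - 11)) ==> ((tot > -10 && (1/3)*c + v != -19/3) || 2*p == 1).
Before the if: (2*p != v - 8 ==> ((g >= -6 || 2*p > 4*c - 9) && (((p > c + 7 && 3*c <= tot - 2) || (p > c - 5 && tot < 2*v - 11)) ==> ((tot > -10 && (1/3)*c + v != -19/3) || 2*p == 1)))) && ((!(2*p != v - 8)) ==> (((p > c + 7 && 3*c <= tot - 2) || (p > c - 5 && tot < 2*v - 11)) ==> ((tot > -10 && (1/3)*c + v != -19/3) || 2*p == 1)))
Answer: WP = (2*p != v - 8 ==> ((g >= -6 || 2*p > 4*c - 9) && (((p > c + 7 && 3*c <= tot - 2) || (p > c - 5 && tot < 2*v - 11)) ==> ((tot > -10 && (1/3)*c + v != -19/3) || 2*p == 1)))) && ((!(2*p != v - 8)) ==> (((p > c + 7 && 3*c <= tot - 2) || (p > c - 5 && tot < 2*v - 11)) ==> ((tot > -10 && (1/3)*c + v != -19/3) || 2*p == 1)))
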